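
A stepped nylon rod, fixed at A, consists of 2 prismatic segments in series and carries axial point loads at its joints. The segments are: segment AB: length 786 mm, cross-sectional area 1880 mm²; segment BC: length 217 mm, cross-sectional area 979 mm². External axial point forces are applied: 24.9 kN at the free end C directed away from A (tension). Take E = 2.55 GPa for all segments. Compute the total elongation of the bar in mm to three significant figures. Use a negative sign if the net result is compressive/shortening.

6.25 mm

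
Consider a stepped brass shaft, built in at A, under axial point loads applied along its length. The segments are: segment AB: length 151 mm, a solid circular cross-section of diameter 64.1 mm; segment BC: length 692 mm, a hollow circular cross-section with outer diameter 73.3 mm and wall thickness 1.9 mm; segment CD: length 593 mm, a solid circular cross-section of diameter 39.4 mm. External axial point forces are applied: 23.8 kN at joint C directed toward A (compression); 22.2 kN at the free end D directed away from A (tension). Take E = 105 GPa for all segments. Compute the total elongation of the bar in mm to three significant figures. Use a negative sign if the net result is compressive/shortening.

Internal axial forces (sectioning from the free end, tension +): N_CD = 22.2 kN, N_BC = -1.6 kN, N_AB = -1.6 kN.
A_AB = 3227 mm².
A_BC = 426.2 mm².
A_CD = 1219 mm².
δ_AB = -1600·151/(3227·105000) = -0.000713 mm
δ_BC = -1600·692/(426.2·105000) = -0.02474 mm
δ_CD = 22200·593/(1219·105000) = 0.1028 mm
δ = Σδ_i = 0.07738 mm.

0.0774 mm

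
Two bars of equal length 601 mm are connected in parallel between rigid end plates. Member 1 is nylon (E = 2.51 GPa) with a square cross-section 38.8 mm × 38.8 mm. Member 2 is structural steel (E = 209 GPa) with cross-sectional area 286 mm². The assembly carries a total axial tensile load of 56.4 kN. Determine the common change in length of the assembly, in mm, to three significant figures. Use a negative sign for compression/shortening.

0.533 mm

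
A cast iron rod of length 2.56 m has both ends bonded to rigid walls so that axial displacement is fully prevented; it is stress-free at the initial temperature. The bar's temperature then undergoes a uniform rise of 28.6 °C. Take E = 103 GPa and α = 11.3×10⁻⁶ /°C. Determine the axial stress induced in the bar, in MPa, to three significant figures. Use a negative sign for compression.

-33.3 MPa

Free thermal expansion αLΔT = 11.3e-6 · 2560 · 28.6 = 0.8273 mm.
The walls impose strain ε = −(0.8273)/2560 = -3.2318e-04; σ = Eε = 103000 · -3.2318e-04 = -33.29 MPa.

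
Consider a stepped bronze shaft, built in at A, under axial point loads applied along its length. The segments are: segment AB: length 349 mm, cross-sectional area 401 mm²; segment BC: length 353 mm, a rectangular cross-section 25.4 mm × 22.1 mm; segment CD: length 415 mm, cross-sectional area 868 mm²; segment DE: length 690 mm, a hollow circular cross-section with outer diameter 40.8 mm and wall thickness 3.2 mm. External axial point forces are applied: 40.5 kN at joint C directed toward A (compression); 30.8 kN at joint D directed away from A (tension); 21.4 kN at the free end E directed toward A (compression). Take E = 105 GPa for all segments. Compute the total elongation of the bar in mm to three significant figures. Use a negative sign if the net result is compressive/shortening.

Internal axial forces (sectioning from the free end, tension +): N_DE = -21.4 kN, N_CD = 9.4 kN, N_BC = -31.1 kN, N_AB = -31.1 kN.
A_BC = 561.3 mm².
A_DE = 378 mm².
δ_AB = -31100·349/(401·105000) = -0.2578 mm
δ_BC = -31100·353/(561.3·105000) = -0.1863 mm
δ_CD = 9400·415/(868·105000) = 0.0428 mm
δ_DE = -21400·690/(378·105000) = -0.372 mm
δ = Σδ_i = -0.7733 mm.

-0.773 mm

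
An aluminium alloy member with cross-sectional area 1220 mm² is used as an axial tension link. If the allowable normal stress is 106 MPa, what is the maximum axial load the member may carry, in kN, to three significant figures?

P_max = σ_allow · A = 106 · 1220 = 129300 N = 129.3 kN.

129 kN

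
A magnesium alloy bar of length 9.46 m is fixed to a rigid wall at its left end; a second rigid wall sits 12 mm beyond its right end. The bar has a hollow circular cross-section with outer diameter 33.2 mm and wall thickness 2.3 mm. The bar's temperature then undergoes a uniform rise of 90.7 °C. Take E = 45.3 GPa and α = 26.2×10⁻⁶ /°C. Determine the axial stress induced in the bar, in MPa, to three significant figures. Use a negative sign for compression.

-50.2 MPa

Free thermal expansion αLΔT = 26.2e-6 · 9460 · 90.7 = 22.48 mm.
The walls engage after the gap closes; constrained expansion = 22.48 − 12 = 10.48 mm.
The walls impose strain ε = −(10.48)/9460 = -1.1078e-03; σ = Eε = 45300 · -1.1078e-03 = -50.19 MPa.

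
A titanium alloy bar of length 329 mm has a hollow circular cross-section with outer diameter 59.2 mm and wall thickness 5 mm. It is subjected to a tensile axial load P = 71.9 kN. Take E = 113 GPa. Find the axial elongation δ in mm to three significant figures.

0.246 mm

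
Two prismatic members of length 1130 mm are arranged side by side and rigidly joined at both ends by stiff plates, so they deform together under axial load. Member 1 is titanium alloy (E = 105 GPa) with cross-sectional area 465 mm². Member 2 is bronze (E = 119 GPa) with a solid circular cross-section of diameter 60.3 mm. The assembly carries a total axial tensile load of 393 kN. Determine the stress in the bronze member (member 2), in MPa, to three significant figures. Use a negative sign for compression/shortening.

120 MPa

A_2 = 2856 mm².
Equal strain + equilibrium ⇒ each member carries load in proportion to AE: A₁E₁ = 48820000 N, A₂E₂ = 339800000 N, ΣAE = 388700000 N.
σ₂ = P·E₂/ΣAE = 393000·119000/388700000 = 120.3 MPa.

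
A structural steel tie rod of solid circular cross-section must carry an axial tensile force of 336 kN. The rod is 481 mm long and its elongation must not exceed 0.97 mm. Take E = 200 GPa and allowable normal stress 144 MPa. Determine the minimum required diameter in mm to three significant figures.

Required area A ≥ P/σ_allow = 336000/144 = 2333 mm².
For a solid circular section, d ≥ √(4A/π) = 54.51 mm.
Elongation limit: A ≥ PL/(Eδ_allow) = 336000·481/(200000·0.97) = 833.1 mm² ⇒ d ≥ 32.57 mm.
The stress limit governs.

54.5 mm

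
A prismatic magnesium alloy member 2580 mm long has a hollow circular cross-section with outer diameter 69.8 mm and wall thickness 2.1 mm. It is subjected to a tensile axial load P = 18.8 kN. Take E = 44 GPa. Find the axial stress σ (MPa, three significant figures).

42.1 MPa

A = 446.6 mm².
σ = N/A = 18800/446.6 = 42.09 MPa.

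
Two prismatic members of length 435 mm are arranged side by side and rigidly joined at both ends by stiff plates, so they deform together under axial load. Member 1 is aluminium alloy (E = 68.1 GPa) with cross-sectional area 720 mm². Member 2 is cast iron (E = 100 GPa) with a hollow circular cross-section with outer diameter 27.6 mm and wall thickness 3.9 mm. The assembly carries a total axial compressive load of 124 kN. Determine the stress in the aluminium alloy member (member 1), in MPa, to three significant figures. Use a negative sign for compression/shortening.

-108 MPa

A_2 = 290.4 mm².
Equal strain + equilibrium ⇒ each member carries load in proportion to AE: A₁E₁ = 49030000 N, A₂E₂ = 29040000 N, ΣAE = 78070000 N.
σ₁ = P·E₁/ΣAE = -124000·68100/78070000 = -108.2 MPa.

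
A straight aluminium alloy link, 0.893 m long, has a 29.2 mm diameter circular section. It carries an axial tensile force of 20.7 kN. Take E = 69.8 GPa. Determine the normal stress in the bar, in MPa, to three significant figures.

30.9 MPa

A = 669.7 mm².
σ = N/A = 20700/669.7 = 30.91 MPa.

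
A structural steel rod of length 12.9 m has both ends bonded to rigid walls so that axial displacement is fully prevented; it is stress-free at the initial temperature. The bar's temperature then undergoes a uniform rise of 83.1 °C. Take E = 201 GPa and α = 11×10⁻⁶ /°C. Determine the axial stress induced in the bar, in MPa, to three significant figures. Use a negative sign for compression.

-184 MPa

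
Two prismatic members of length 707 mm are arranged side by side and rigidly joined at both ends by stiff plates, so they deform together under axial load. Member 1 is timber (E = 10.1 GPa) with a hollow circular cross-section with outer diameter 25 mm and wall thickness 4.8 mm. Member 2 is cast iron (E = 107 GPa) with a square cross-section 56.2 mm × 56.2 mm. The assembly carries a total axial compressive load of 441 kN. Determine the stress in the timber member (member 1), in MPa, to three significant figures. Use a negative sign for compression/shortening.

A_1 = 304.6 mm².
A_2 = 3158 mm².
Equal strain + equilibrium ⇒ each member carries load in proportion to AE: A₁E₁ = 3077000 N, A₂E₂ = 338000000 N, ΣAE = 341000000 N.
σ₁ = P·E₁/ΣAE = -441000·10100/341000000 = -13.06 MPa.

-13.1 MPa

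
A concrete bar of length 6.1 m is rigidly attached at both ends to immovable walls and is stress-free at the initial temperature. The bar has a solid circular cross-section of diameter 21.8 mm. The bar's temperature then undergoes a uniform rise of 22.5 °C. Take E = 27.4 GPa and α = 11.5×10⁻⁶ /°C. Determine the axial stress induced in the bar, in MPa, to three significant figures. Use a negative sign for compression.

-7.09 MPa

Free thermal expansion αLΔT = 11.5e-6 · 6100 · 22.5 = 1.578 mm.
The walls impose strain ε = −(1.578)/6100 = -2.5875e-04; σ = Eε = 27400 · -2.5875e-04 = -7.09 MPa.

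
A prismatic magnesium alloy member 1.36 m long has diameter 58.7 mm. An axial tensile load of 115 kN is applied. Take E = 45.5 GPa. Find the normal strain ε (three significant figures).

A = 2706 mm².
σ = N/A = 42.49 MPa; ε = σ/E = 42.49/45500 = 9.339e-04.

9.34e-04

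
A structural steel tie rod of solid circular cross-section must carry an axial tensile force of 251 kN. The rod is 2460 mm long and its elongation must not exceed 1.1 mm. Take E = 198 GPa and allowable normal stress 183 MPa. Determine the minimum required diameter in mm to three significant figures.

60.1 mm

Required area A ≥ P/σ_allow = 251000/183 = 1372 mm².
For a solid circular section, d ≥ √(4A/π) = 41.79 mm.
Elongation limit: A ≥ PL/(Eδ_allow) = 251000·2460/(198000·1.1) = 2835 mm² ⇒ d ≥ 60.08 mm.
The elongation limit governs.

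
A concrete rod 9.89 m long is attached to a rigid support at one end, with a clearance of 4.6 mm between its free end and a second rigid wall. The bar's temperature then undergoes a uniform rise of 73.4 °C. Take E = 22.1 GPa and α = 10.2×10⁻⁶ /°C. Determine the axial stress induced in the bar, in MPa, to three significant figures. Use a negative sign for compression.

-6.27 MPa

Free thermal expansion αLΔT = 10.2e-6 · 9890 · 73.4 = 7.404 mm.
The walls engage after the gap closes; constrained expansion = 7.404 − 4.6 = 2.804 mm.
The walls impose strain ε = −(2.804)/9890 = -2.8356e-04; σ = Eε = 22100 · -2.8356e-04 = -6.267 MPa.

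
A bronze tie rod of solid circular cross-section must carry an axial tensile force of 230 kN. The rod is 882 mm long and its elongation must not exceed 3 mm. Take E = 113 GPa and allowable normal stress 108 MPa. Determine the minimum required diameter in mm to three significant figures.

Required area A ≥ P/σ_allow = 230000/108 = 2130 mm².
For a solid circular section, d ≥ √(4A/π) = 52.07 mm.
Elongation limit: A ≥ PL/(Eδ_allow) = 230000·882/(113000·3) = 598.4 mm² ⇒ d ≥ 27.6 mm.
The stress limit governs.

52.1 mm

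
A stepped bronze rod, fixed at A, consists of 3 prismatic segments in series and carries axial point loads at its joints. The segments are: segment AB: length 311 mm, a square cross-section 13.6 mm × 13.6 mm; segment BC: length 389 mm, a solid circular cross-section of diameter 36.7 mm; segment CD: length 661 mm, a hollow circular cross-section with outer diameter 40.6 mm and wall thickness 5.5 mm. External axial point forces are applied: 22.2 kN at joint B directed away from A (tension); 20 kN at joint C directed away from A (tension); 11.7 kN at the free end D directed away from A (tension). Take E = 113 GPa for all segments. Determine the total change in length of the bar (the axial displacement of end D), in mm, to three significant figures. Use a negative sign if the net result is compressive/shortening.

Internal axial forces (sectioning from the free end, tension +): N_CD = 11.7 kN, N_BC = 31.7 kN, N_AB = 53.9 kN.
A_AB = 185 mm².
A_BC = 1058 mm².
A_CD = 606.5 mm².
δ_AB = 53900·311/(185·113000) = 0.802 mm
δ_BC = 31700·389/(1058·113000) = 0.1032 mm
δ_CD = 11700·661/(606.5·113000) = 0.1128 mm
δ = Σδ_i = 1.018 mm.

1.02 mm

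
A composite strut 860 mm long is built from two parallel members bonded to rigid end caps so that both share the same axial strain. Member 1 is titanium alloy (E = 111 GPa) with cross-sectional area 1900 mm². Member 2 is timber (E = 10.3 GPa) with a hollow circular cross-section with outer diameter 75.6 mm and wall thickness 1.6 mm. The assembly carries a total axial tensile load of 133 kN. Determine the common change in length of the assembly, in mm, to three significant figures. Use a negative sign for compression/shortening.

0.533 mm

A_2 = 372 mm².
Equal strain + equilibrium ⇒ each member carries load in proportion to AE: A₁E₁ = 210900000 N, A₂E₂ = 3831000 N, ΣAE = 214700000 N.
δ = PL/ΣAE = 133000·860/214700000 = 0.5327 mm.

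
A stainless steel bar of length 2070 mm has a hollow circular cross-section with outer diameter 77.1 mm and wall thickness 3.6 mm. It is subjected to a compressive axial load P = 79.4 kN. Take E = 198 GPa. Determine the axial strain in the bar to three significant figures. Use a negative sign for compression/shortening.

A = 831.3 mm².
σ = N/A = -95.52 MPa; ε = σ/E = -95.52/198000 = -4.824e-04.

-4.82e-04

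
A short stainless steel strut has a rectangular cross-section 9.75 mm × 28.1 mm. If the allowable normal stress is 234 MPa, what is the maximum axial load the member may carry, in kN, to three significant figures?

64.1 kN

A = 274 mm².
P_max = σ_allow · A = 234 · 274 = 64110 N = 64.11 kN.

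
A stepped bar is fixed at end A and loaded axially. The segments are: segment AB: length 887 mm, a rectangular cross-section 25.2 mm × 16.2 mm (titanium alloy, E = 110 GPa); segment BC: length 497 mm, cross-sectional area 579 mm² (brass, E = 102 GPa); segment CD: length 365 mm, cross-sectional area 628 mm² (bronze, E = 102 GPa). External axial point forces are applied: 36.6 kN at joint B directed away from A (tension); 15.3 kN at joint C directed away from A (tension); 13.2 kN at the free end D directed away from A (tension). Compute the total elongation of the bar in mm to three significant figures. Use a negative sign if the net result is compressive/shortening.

Internal axial forces (sectioning from the free end, tension +): N_CD = 13.2 kN, N_BC = 28.5 kN, N_AB = 65.1 kN.
A_AB = 408.2 mm².
δ_AB = 65100·887/(408.2·110000) = 1.286 mm
δ_BC = 28500·497/(579·102000) = 0.2398 mm
δ_CD = 13200·365/(628·102000) = 0.07522 mm
δ = Σδ_i = 1.601 mm.

1.60 mm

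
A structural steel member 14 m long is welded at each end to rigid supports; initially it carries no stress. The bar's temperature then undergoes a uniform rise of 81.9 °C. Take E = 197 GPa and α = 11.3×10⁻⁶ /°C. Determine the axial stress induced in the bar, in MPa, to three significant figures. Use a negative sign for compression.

-182 MPa

Free thermal expansion αLΔT = 11.3e-6 · 14000 · 81.9 = 12.96 mm.
The walls impose strain ε = −(12.96)/14000 = -9.2547e-04; σ = Eε = 197000 · -9.2547e-04 = -182.3 MPa.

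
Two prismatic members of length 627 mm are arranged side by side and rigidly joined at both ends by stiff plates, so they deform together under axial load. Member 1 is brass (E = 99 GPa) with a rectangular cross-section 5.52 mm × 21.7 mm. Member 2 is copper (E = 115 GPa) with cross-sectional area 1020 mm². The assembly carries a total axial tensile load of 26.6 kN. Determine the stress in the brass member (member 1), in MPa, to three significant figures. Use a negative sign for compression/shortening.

A_1 = 119.8 mm².
Equal strain + equilibrium ⇒ each member carries load in proportion to AE: A₁E₁ = 11860000 N, A₂E₂ = 117300000 N, ΣAE = 129200000 N.
σ₁ = P·E₁/ΣAE = 26600·99000/129200000 = 20.39 MPa.

20.4 MPa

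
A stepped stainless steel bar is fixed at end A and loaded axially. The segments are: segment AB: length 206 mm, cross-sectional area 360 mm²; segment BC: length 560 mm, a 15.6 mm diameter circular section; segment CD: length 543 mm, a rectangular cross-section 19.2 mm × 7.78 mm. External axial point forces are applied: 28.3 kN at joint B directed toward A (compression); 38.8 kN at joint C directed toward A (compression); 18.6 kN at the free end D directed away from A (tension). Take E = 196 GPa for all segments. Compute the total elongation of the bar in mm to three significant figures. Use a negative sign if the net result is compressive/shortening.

-0.0986 mm

Internal axial forces (sectioning from the free end, tension +): N_CD = 18.6 kN, N_BC = -20.2 kN, N_AB = -48.5 kN.
A_BC = 191.1 mm².
A_CD = 149.4 mm².
δ_AB = -48500·206/(360·196000) = -0.1416 mm
δ_BC = -20200·560/(191.1·196000) = -0.302 mm
δ_CD = 18600·543/(149.4·196000) = 0.345 mm
δ = Σδ_i = -0.09859 mm.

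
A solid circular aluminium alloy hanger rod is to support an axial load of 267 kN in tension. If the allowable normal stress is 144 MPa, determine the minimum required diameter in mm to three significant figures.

48.6 mm

Required area A ≥ P/σ_allow = 267000/144 = 1854 mm².
For a solid circular section, d ≥ √(4A/π) = 48.59 mm.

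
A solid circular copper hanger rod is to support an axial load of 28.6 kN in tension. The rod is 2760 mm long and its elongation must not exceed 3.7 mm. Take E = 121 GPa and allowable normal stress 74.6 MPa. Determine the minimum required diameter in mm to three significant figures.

Required area A ≥ P/σ_allow = 28600/74.6 = 383.4 mm².
For a solid circular section, d ≥ √(4A/π) = 22.09 mm.
Elongation limit: A ≥ PL/(Eδ_allow) = 28600·2760/(121000·3.7) = 176.3 mm² ⇒ d ≥ 14.98 mm.
The stress limit governs.

22.1 mm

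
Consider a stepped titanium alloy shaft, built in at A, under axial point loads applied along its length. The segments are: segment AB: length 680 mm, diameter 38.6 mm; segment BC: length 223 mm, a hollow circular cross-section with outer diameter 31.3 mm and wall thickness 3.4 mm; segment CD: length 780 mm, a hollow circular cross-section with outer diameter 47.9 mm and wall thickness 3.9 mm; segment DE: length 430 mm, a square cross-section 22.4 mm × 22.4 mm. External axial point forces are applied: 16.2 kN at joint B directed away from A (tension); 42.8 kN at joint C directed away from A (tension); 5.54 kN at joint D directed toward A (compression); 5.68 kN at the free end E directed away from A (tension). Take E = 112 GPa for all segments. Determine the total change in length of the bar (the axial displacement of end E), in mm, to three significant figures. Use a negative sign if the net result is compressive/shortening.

0.639 mm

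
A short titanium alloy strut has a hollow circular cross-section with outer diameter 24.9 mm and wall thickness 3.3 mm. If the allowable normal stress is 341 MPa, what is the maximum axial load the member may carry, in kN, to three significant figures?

76.4 kN

A = 223.9 mm².
P_max = σ_allow · A = 341 · 223.9 = 76360 N = 76.36 kN.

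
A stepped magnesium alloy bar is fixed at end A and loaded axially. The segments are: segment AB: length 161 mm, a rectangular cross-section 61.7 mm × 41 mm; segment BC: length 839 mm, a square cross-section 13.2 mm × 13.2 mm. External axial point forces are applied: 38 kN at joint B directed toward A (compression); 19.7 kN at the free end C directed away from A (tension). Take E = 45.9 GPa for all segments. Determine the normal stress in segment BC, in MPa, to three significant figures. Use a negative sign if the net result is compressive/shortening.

Internal axial forces (sectioning from the free end, tension +): N_BC = 19.7 kN, N_AB = -18.3 kN.
A_BC = 174.2 mm².
σ_BC = N_BC/A_BC = 19700/174.2 = 113.1 MPa.

113 MPa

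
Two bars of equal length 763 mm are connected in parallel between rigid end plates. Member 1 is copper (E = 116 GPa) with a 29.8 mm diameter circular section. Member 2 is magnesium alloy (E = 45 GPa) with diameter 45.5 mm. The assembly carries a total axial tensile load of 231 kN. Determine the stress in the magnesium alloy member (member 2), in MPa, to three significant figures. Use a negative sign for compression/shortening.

67.5 MPa

A_1 = 697.5 mm².
A_2 = 1626 mm².
Equal strain + equilibrium ⇒ each member carries load in proportion to AE: A₁E₁ = 80910000 N, A₂E₂ = 73170000 N, ΣAE = 154100000 N.
σ₂ = P·E₂/ΣAE = 231000·45000/154100000 = 67.47 MPa.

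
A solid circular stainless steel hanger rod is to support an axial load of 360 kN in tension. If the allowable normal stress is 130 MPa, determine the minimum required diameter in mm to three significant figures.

59.4 mm

Required area A ≥ P/σ_allow = 360000/130 = 2769 mm².
For a solid circular section, d ≥ √(4A/π) = 59.38 mm.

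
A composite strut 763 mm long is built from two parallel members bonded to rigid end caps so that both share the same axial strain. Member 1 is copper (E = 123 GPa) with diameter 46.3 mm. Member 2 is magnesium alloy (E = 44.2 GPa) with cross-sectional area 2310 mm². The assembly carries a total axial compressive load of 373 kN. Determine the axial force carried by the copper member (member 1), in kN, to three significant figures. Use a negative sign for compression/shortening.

-250 kN

A_1 = 1684 mm².
Equal strain + equilibrium ⇒ each member carries load in proportion to AE: A₁E₁ = 207100000 N, A₂E₂ = 102100000 N, ΣAE = 309200000 N.
F₁ = P·A₁E₁/ΣAE = -373000·207100000/309200000 = -249800 N.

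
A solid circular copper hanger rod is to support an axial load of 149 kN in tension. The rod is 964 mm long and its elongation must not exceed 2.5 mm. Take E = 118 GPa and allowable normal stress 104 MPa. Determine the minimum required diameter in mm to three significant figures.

Required area A ≥ P/σ_allow = 149000/104 = 1433 mm².
For a solid circular section, d ≥ √(4A/π) = 42.71 mm.
Elongation limit: A ≥ PL/(Eδ_allow) = 149000·964/(118000·2.5) = 486.9 mm² ⇒ d ≥ 24.9 mm.
The stress limit governs.

42.7 mm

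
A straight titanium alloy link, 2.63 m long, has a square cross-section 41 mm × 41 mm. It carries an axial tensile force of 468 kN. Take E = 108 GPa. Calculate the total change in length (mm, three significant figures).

A = 1681 mm².
δ_mech = NL/(AE) = 468000·2630/(1681·108000) = 6.78 mm.

6.78 mm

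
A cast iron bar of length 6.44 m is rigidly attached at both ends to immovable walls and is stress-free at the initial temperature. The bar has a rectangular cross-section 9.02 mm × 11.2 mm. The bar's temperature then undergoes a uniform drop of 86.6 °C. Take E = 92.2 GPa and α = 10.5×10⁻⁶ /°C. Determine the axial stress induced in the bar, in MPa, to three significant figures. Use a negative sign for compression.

Free thermal expansion αLΔT = 10.5e-6 · 6440 · -86.6 = -5.856 mm.
The walls impose strain ε = −(-5.856)/6440 = 9.0930e-04; σ = Eε = 92200 · 9.0930e-04 = 83.84 MPa.

83.8 MPa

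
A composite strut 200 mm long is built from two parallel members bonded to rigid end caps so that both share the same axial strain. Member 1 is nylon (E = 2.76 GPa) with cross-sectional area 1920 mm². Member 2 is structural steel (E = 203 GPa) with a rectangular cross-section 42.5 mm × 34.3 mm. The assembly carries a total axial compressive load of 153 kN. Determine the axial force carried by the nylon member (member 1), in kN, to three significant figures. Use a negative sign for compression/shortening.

-2.69 kN

A_2 = 1458 mm².
Equal strain + equilibrium ⇒ each member carries load in proportion to AE: A₁E₁ = 5299000 N, A₂E₂ = 295900000 N, ΣAE = 301200000 N.
F₁ = P·A₁E₁/ΣAE = -153000·5299000/301200000 = -2692 N.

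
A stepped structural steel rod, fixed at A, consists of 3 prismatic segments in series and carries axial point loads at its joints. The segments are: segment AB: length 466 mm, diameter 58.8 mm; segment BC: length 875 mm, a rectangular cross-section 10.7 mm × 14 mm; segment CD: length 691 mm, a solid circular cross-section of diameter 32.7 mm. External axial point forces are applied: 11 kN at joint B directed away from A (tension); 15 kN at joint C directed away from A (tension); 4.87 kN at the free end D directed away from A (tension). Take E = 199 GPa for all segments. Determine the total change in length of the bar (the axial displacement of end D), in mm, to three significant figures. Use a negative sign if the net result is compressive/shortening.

0.630 mm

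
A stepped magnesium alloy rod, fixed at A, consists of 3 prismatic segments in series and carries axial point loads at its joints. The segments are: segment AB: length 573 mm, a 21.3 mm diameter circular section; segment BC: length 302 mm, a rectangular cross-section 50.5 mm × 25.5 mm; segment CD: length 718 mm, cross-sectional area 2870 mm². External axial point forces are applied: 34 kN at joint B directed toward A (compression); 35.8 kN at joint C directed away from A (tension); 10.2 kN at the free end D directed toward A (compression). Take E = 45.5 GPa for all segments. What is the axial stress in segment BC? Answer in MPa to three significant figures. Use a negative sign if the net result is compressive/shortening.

19.9 MPa

Internal axial forces (sectioning from the free end, tension +): N_CD = -10.2 kN, N_BC = 25.6 kN, N_AB = -8.4 kN.
A_BC = 1288 mm².
σ_BC = N_BC/A_BC = 25600/1288 = 19.88 MPa.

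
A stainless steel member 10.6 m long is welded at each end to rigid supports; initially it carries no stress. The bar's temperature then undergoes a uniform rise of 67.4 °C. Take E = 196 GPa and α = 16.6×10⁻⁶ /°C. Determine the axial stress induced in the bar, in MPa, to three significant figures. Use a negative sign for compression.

Free thermal expansion αLΔT = 16.6e-6 · 10600 · 67.4 = 11.86 mm.
The walls impose strain ε = −(11.86)/10600 = -1.1188e-03; σ = Eε = 196000 · -1.1188e-03 = -219.3 MPa.

-219 MPa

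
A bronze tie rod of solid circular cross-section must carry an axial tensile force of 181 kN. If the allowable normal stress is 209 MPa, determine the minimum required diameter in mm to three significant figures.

Required area A ≥ P/σ_allow = 181000/209 = 866 mm².
For a solid circular section, d ≥ √(4A/π) = 33.21 mm.

33.2 mm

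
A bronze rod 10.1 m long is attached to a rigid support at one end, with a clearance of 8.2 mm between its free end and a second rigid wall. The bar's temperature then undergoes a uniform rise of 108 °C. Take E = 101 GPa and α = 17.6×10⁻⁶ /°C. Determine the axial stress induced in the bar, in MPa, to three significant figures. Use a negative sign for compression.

Free thermal expansion αLΔT = 17.6e-6 · 10100 · 108 = 19.2 mm.
The walls engage after the gap closes; constrained expansion = 19.2 − 8.2 = 11 mm.
The walls impose strain ε = −(11)/10100 = -1.0889e-03; σ = Eε = 101000 · -1.0889e-03 = -110 MPa.

-110 MPa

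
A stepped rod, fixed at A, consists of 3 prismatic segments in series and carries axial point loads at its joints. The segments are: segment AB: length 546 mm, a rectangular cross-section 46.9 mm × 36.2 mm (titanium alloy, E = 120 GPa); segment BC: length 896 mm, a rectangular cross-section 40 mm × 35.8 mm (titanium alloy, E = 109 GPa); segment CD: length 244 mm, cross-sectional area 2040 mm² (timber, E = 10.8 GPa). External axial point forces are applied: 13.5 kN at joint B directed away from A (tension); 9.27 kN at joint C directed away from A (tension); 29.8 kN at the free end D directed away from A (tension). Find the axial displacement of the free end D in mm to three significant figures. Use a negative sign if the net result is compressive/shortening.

Internal axial forces (sectioning from the free end, tension +): N_CD = 29.8 kN, N_BC = 39.07 kN, N_AB = 52.57 kN.
A_AB = 1698 mm².
A_BC = 1432 mm².
δ_AB = 52570·546/(1698·120000) = 0.1409 mm
δ_BC = 39070·896/(1432·109000) = 0.2243 mm
δ_CD = 29800·244/(2040·10800) = 0.33 mm
δ = Σδ_i = 0.6952 mm.

0.695 mm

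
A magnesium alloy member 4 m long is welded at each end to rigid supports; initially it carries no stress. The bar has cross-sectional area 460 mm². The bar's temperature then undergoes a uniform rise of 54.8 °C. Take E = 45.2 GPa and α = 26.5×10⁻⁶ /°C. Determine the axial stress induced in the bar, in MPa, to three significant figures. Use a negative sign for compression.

Free thermal expansion αLΔT = 26.5e-6 · 4000 · 54.8 = 5.809 mm.
The walls impose strain ε = −(5.809)/4000 = -1.4522e-03; σ = Eε = 45200 · -1.4522e-03 = -65.64 MPa.

-65.6 MPa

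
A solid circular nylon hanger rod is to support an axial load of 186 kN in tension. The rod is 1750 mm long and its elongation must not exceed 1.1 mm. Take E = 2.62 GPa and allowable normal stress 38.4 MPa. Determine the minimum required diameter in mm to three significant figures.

379 mm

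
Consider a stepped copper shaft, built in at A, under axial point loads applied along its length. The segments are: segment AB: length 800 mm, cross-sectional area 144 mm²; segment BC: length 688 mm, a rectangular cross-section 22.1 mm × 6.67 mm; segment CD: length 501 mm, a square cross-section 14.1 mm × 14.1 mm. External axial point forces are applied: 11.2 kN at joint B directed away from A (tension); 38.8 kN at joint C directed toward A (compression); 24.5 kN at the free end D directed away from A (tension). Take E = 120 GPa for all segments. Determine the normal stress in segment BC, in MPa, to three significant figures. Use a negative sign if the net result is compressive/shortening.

-97.0 MPa

Internal axial forces (sectioning from the free end, tension +): N_CD = 24.5 kN, N_BC = -14.3 kN, N_AB = -3.1 kN.
A_BC = 147.4 mm².
σ_BC = N_BC/A_BC = -14300/147.4 = -97.01 MPa.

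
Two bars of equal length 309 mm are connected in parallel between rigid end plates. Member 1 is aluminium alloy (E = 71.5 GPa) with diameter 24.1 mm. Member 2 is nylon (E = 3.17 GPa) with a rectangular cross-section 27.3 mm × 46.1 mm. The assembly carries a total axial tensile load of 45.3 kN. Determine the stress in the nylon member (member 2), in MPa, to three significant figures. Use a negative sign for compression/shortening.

A_1 = 456.2 mm².
A_2 = 1259 mm².
Equal strain + equilibrium ⇒ each member carries load in proportion to AE: A₁E₁ = 32620000 N, A₂E₂ = 3990000 N, ΣAE = 36610000 N.
σ₂ = P·E₂/ΣAE = 45300·3170/36610000 = 3.923 MPa.

3.92 MPa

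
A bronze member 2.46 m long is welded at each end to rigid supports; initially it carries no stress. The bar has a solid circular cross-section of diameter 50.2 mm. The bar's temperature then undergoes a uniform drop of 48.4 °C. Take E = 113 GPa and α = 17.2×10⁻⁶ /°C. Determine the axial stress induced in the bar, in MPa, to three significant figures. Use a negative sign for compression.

94.1 MPa

Free thermal expansion αLΔT = 17.2e-6 · 2460 · -48.4 = -2.048 mm.
The walls impose strain ε = −(-2.048)/2460 = 8.3248e-04; σ = Eε = 113000 · 8.3248e-04 = 94.07 MPa.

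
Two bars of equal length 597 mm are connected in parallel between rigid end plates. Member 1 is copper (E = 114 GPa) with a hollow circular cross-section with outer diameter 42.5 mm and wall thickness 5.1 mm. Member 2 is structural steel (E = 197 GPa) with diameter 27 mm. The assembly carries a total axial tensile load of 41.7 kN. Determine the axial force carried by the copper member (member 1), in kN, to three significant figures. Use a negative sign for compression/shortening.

A_1 = 599.2 mm².
A_2 = 572.6 mm².
Equal strain + equilibrium ⇒ each member carries load in proportion to AE: A₁E₁ = 68310000 N, A₂E₂ = 112800000 N, ΣAE = 181100000 N.
F₁ = P·A₁E₁/ΣAE = 41700·68310000/181100000 = 15730 N.

15.7 kN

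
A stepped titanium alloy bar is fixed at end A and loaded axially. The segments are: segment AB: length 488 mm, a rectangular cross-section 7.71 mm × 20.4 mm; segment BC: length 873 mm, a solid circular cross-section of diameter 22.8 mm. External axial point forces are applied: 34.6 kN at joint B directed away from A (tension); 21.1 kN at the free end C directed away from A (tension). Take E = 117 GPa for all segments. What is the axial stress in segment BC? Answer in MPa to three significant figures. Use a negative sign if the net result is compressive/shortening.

Internal axial forces (sectioning from the free end, tension +): N_BC = 21.1 kN, N_AB = 55.7 kN.
A_BC = 408.3 mm².
σ_BC = N_BC/A_BC = 21100/408.3 = 51.68 MPa.

51.7 MPa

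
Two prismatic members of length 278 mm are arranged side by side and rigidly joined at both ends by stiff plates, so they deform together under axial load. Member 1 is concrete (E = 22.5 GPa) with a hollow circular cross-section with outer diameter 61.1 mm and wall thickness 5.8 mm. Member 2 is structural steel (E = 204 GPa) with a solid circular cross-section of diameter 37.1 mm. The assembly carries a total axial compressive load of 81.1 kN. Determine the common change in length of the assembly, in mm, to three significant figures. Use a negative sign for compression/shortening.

-0.0927 mm

A_1 = 1008 mm².
A_2 = 1081 mm².
Equal strain + equilibrium ⇒ each member carries load in proportion to AE: A₁E₁ = 22670000 N, A₂E₂ = 220500000 N, ΣAE = 243200000 N.
δ = PL/ΣAE = -81100·278/243200000 = -0.0927 mm.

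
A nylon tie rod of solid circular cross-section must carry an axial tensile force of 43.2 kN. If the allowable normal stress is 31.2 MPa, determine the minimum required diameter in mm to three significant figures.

42.0 mm

Required area A ≥ P/σ_allow = 43200/31.2 = 1385 mm².
For a solid circular section, d ≥ √(4A/π) = 41.99 mm.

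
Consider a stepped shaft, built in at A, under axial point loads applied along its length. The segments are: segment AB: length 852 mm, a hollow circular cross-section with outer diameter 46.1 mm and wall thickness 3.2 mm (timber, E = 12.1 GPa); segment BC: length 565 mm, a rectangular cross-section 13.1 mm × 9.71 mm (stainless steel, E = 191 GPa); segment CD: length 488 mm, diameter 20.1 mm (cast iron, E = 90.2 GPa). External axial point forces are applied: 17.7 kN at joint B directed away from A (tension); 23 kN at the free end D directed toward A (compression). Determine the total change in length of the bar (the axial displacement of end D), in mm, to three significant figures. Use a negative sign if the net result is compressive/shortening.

-1.79 mm

Internal axial forces (sectioning from the free end, tension +): N_CD = -23 kN, N_BC = -23 kN, N_AB = -5.3 kN.
A_AB = 431.3 mm².
A_BC = 127.2 mm².
A_CD = 317.3 mm².
δ_AB = -5300·852/(431.3·12100) = -0.8653 mm
δ_BC = -23000·565/(127.2·191000) = -0.5349 mm
δ_CD = -23000·488/(317.3·90200) = -0.3922 mm
δ = Σδ_i = -1.792 mm.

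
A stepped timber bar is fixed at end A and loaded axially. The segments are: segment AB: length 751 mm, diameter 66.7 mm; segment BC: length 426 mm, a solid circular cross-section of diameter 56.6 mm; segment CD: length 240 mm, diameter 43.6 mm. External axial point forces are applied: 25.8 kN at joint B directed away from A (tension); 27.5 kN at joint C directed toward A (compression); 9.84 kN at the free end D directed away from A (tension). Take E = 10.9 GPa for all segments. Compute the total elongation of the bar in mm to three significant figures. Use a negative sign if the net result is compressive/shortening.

0.0313 mm

Internal axial forces (sectioning from the free end, tension +): N_CD = 9.84 kN, N_BC = -17.66 kN, N_AB = 8.14 kN.
A_AB = 3494 mm².
A_BC = 2516 mm².
A_CD = 1493 mm².
δ_AB = 8140·751/(3494·10900) = 0.1605 mm
δ_BC = -17660·426/(2516·10900) = -0.2743 mm
δ_CD = 9840·240/(1493·10900) = 0.1451 mm
δ = Σδ_i = 0.03131 mm.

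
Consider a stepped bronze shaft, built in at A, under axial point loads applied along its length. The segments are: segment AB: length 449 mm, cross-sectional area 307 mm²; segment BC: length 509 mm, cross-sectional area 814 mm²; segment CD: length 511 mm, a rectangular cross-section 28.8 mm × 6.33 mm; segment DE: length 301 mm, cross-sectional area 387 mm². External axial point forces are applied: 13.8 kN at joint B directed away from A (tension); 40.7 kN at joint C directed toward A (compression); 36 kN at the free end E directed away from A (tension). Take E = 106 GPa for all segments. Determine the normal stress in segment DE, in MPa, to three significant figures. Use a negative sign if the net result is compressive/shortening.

Internal axial forces (sectioning from the free end, tension +): N_DE = 36 kN, N_CD = 36 kN, N_BC = -4.7 kN, N_AB = 9.1 kN.
σ_DE = N_DE/A_DE = 36000/387 = 93.02 MPa.

93.0 MPa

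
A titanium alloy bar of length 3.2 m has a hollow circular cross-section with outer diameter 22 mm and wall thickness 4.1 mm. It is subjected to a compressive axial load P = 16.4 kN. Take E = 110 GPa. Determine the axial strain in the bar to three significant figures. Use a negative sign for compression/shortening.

-6.47e-04

A = 230.6 mm².
σ = N/A = -71.13 MPa; ε = σ/E = -71.13/110000 = -6.466e-04.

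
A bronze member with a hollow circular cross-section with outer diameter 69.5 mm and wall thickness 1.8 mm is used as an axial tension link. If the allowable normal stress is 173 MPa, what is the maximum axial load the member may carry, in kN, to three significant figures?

66.2 kN

A = 382.8 mm².
P_max = σ_allow · A = 173 · 382.8 = 66230 N = 66.23 kN.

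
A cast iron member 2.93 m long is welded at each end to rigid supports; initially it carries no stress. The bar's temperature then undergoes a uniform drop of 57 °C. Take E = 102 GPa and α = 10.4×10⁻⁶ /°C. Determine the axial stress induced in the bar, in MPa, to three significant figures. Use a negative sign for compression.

60.5 MPa

Free thermal expansion αLΔT = 10.4e-6 · 2930 · -57 = -1.737 mm.
The walls impose strain ε = −(-1.737)/2930 = 5.9280e-04; σ = Eε = 102000 · 5.9280e-04 = 60.47 MPa.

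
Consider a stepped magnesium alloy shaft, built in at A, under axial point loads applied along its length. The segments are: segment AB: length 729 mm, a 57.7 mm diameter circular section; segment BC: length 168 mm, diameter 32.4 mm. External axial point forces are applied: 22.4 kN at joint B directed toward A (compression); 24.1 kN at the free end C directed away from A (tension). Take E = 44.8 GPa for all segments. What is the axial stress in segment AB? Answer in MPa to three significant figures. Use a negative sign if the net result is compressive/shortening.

Internal axial forces (sectioning from the free end, tension +): N_BC = 24.1 kN, N_AB = 1.7 kN.
A_AB = 2615 mm².
σ_AB = N_AB/A_AB = 1700/2615 = 0.6501 MPa.

0.650 MPa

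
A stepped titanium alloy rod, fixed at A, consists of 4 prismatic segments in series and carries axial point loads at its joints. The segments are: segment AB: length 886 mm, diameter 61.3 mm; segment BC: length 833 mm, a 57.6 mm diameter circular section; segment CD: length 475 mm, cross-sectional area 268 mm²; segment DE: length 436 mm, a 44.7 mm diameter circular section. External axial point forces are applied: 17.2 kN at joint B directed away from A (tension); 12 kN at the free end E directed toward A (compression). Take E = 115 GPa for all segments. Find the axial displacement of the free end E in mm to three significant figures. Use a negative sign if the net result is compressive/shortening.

Internal axial forces (sectioning from the free end, tension +): N_DE = -12 kN, N_CD = -12 kN, N_BC = -12 kN, N_AB = 5.2 kN.
A_AB = 2951 mm².
A_BC = 2606 mm².
A_DE = 1569 mm².
δ_AB = 5200·886/(2951·115000) = 0.01357 mm
δ_BC = -12000·833/(2606·115000) = -0.03336 mm
δ_CD = -12000·475/(268·115000) = -0.1849 mm
δ_DE = -12000·436/(1569·115000) = -0.02899 mm
δ = Σδ_i = -0.2337 mm.

-0.234 mm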